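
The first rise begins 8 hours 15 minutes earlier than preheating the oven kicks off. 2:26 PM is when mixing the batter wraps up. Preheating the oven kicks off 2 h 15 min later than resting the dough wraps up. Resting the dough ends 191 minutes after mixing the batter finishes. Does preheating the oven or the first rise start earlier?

the first rise

Resting the dough ends at 2:26 PM + 191 min = 5:37 PM.
Preheating the oven starts at 5:37 PM + 135 min = 7:52 PM.
The first rise starts at 7:52 PM − 495 min = 11:37 AM.
Preheating the oven starts at 7:52 PM and the first rise starts at 11:37 AM, so the first rise is first.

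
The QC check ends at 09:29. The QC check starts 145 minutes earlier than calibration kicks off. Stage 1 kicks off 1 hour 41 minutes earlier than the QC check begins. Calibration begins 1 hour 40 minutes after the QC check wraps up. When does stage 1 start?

Calibration starts at 09:29 + 100 min = 11:09.
The QC check starts at 11:09 − 145 min = 08:44.
Stage 1 starts at 08:44 − 101 min = 07:03.

07:03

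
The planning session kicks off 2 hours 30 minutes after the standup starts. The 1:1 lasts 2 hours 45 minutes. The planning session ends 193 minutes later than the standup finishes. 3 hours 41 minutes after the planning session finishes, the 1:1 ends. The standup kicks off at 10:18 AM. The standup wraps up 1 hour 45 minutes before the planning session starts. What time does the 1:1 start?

The planning session starts at 10:18 AM + 150 min = 12:48 PM.
The standup ends at 12:48 PM − 105 min = 11:03 AM.
The planning session ends at 11:03 AM + 193 min = 2:16 PM.
The 1:1 ends at 2:16 PM + 221 min = 5:57 PM.
The 1:1 starts at 5:57 PM − 165 min = 3:12 PM.

3:12 PM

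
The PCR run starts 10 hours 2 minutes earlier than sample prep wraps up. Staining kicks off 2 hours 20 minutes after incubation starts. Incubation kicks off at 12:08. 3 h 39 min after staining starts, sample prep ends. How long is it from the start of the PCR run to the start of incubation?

Staining starts at 12:08 + 140 min = 14:28.
Sample prep ends at 14:28 + 219 min = 18:07.
The PCR run starts at 18:07 − 602 min = 08:05.
From 08:05 to 12:08 is 243 minutes.

243 minutes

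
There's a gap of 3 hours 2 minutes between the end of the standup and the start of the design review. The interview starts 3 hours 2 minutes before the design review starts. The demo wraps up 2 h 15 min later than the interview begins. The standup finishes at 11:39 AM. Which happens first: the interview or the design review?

the interview

The design review starts at 11:39 AM + 182 min = 2:41 PM.
The interview starts at 2:41 PM − 182 min = 11:39 AM.
The interview starts at 11:39 AM and the design review starts at 2:41 PM, so the interview is first.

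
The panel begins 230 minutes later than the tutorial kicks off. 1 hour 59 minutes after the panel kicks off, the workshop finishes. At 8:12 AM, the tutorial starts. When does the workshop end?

The panel starts at 8:12 AM + 230 min = 12:02 PM.
The workshop ends at 12:02 PM + 119 min = 2:01 PM.

2:01 PM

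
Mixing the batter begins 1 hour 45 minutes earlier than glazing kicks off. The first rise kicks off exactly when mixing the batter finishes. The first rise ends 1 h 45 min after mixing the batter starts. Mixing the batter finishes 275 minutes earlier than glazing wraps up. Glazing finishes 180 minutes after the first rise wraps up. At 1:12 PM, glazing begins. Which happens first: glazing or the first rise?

Mixing the batter starts at 1:12 PM − 105 min = 11:27 AM.
The first rise ends at 11:27 AM + 105 min = 1:12 PM.
Glazing ends at 1:12 PM + 180 min = 4:12 PM.
Mixing the batter ends at 4:12 PM − 275 min = 11:37 AM.
So the first rise starts at 11:37 AM.
Glazing starts at 1:12 PM and the first rise starts at 11:37 AM, so the first rise is first.

the first rise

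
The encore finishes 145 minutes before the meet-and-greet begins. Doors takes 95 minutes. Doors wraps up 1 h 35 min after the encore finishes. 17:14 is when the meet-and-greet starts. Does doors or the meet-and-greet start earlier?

The encore ends at 17:14 − 145 min = 14:49.
Doors ends at 14:49 + 95 min = 16:24.
Doors starts at 16:24 − 95 min = 14:49.
Doors starts at 14:49 and the meet-and-greet starts at 17:14, so doors is first.

doors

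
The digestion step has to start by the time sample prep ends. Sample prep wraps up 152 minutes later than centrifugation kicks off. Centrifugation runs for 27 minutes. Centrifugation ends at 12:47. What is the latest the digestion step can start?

14:52

Centrifugation starts at 12:47 − 27 min = 12:20.
Sample prep ends at 12:20 + 152 min = 14:52.
The digestion step is bounded by sample prep, so the latest it can start is 14:52.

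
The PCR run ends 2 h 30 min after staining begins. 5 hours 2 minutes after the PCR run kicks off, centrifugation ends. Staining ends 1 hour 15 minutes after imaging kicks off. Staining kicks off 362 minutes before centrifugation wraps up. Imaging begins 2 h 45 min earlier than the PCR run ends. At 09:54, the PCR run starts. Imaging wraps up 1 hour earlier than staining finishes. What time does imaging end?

08:54

Centrifugation ends at 09:54 + 302 min = 14:56.
Staining starts at 14:56 − 362 min = 08:54.
The PCR run ends at 08:54 + 150 min = 11:24.
Imaging starts at 11:24 − 165 min = 08:39.
Staining ends at 08:39 + 75 min = 09:54.
Imaging ends at 09:54 − 60 min = 08:54.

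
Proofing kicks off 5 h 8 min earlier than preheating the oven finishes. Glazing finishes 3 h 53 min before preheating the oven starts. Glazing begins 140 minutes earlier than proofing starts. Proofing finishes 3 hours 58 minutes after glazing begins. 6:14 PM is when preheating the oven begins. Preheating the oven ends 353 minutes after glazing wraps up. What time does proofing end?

4:44 PM

Glazing ends at 6:14 PM − 233 min = 2:21 PM.
Preheating the oven ends at 2:21 PM + 353 min = 8:14 PM.
Proofing starts at 8:14 PM − 308 min = 3:06 PM.
Glazing starts at 3:06 PM − 140 min = 12:46 PM.
Proofing ends at 12:46 PM + 238 min = 4:44 PM.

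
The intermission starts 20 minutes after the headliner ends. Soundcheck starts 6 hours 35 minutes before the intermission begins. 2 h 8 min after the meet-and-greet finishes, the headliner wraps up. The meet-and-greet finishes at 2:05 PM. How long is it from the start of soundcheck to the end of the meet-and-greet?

247 minutes

The headliner ends at 2:05 PM + 128 min = 4:13 PM.
The intermission starts at 4:13 PM + 20 min = 4:33 PM.
Soundcheck starts at 4:33 PM − 395 min = 9:58 AM.
From 9:58 AM to 2:05 PM is 247 minutes.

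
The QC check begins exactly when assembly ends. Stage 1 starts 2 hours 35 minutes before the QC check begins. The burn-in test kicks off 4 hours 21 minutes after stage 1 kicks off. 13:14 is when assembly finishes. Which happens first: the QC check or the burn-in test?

The QC check starts at 13:14.
Stage 1 starts at 13:14 − 155 min = 10:39.
The burn-in test starts at 10:39 + 261 min = 15:00.
The QC check starts at 13:14 and the burn-in test starts at 15:00, so the QC check is first.

the QC check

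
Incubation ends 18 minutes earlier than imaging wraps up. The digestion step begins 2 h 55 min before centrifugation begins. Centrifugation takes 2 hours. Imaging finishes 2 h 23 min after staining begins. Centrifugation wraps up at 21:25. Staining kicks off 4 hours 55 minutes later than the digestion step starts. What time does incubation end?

Centrifugation starts at 21:25 − 120 min = 19:25.
The digestion step starts at 19:25 − 175 min = 16:30.
Staining starts at 16:30 + 295 min = 21:25.
Imaging ends at 21:25 + 143 min = 23:48.
Incubation ends at 23:48 − 18 min = 23:30.

23:30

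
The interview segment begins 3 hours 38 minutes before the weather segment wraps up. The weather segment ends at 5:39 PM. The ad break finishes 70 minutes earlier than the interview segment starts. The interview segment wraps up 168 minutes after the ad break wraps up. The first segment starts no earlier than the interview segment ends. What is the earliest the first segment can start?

3:39 PM

The interview segment starts at 5:39 PM − 218 min = 2:01 PM.
The ad break ends at 2:01 PM − 70 min = 12:51 PM.
The interview segment ends at 12:51 PM + 168 min = 3:39 PM.
The first segment is bounded by the interview segment, so the earliest it can start is 3:39 PM.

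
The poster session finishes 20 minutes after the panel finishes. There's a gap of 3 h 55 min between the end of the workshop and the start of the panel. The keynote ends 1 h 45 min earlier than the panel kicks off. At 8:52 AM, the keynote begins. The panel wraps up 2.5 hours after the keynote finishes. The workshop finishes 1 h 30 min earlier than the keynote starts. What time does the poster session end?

12:22 PM

The workshop ends at 8:52 AM − 90 min = 7:22 AM.
The panel starts at 7:22 AM + 235 min = 11:17 AM.
The keynote ends at 11:17 AM − 105 min = 9:32 AM.
The panel ends at 9:32 AM + 150 min = 12:02 PM.
The poster session ends at 12:02 PM + 20 min = 12:22 PM.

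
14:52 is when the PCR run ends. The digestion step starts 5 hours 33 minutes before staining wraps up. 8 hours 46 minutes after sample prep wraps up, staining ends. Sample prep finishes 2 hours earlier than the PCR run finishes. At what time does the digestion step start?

Sample prep ends at 14:52 − 120 min = 12:52.
Staining ends at 12:52 + 526 min = 21:38.
The digestion step starts at 21:38 − 333 min = 16:05.

16:05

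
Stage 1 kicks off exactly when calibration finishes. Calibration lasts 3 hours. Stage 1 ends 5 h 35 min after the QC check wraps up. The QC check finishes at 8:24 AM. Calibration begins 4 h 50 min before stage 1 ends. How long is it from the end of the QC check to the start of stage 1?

Stage 1 ends at 8:24 AM + 335 min = 1:59 PM.
Calibration starts at 1:59 PM − 290 min = 9:09 AM.
Calibration ends at 9:09 AM + 180 min = 12:09 PM.
So stage 1 starts at 12:09 PM.
From 8:24 AM to 12:09 PM is 3 hours 45 minutes.

3 hours 45 minutes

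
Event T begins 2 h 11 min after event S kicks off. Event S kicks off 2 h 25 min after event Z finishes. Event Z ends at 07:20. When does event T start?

Event S starts at 07:20 + 145 min = 09:45.
Event T starts at 09:45 + 131 min = 11:56.

11:56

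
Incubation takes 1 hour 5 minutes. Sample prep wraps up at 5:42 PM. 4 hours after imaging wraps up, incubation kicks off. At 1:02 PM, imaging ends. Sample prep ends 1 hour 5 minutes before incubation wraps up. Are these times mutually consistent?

No

Incubation starts at 1:02 PM + 240 min = 5:02 PM.
Incubation ends at 5:02 PM + 65 min = 6:07 PM.
Sample prep ends at 6:07 PM − 65 min = 5:02 PM.
But sample prep is also said to end at 5:42 PM — a 40-minute conflict.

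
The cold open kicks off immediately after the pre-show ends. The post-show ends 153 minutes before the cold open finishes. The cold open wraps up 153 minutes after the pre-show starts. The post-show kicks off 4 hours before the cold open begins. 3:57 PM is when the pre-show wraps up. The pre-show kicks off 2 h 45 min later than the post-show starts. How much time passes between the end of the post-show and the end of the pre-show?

The cold open starts at 3:57 PM.
The post-show starts at 3:57 PM − 240 min = 11:57 AM.
The pre-show starts at 11:57 AM + 165 min = 2:42 PM.
The cold open ends at 2:42 PM + 153 min = 5:15 PM.
The post-show ends at 5:15 PM − 153 min = 2:42 PM.
From 2:42 PM to 3:57 PM is 1 h 15 min.

1 h 15 min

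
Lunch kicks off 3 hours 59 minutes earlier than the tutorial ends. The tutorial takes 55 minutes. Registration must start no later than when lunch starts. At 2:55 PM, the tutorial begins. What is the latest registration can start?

11:51 AM

The tutorial ends at 2:55 PM + 55 min = 3:50 PM.
Lunch starts at 3:50 PM − 239 min = 11:51 AM.
Registration is bounded by lunch, so the latest it can start is 11:51 AM.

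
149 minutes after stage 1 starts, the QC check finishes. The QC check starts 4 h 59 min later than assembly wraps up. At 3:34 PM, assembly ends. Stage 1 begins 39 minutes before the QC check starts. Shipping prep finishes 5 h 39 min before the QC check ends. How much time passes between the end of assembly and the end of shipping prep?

70 minutes

The QC check starts at 3:34 PM + 299 min = 8:33 PM.
Stage 1 starts at 8:33 PM − 39 min = 7:54 PM.
The QC check ends at 7:54 PM + 149 min = 10:23 PM.
Shipping prep ends at 10:23 PM − 339 min = 4:44 PM.
From 3:34 PM to 4:44 PM is 70 minutes.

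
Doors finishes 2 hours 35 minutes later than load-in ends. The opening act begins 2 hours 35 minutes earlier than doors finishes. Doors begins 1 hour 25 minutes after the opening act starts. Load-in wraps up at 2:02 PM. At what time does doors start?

3:27 PM

Doors ends at 2:02 PM + 155 min = 4:37 PM.
The opening act starts at 4:37 PM − 155 min = 2:02 PM.
Doors starts at 2:02 PM + 85 min = 3:27 PM.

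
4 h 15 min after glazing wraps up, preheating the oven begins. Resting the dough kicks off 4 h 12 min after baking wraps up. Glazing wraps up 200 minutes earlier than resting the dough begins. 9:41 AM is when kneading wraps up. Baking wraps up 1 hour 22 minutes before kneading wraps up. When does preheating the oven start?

Baking ends at 9:41 AM − 82 min = 8:19 AM.
Resting the dough starts at 8:19 AM + 252 min = 12:31 PM.
Glazing ends at 12:31 PM − 200 min = 9:11 AM.
Preheating the oven starts at 9:11 AM + 255 min = 1:26 PM.

1:26 PM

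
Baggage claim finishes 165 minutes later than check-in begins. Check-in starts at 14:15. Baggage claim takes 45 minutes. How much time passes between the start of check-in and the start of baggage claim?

two hours

Baggage claim ends at 14:15 + 165 min = 17:00.
Baggage claim starts at 17:00 − 45 min = 16:15.
From 14:15 to 16:15 is two hours.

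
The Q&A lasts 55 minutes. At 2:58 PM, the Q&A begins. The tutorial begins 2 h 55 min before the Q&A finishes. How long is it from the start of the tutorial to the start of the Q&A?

120 minutes

The Q&A ends at 2:58 PM + 55 min = 3:53 PM.
The tutorial starts at 3:53 PM − 175 min = 12:58 PM.
From 12:58 PM to 2:58 PM is 120 minutes.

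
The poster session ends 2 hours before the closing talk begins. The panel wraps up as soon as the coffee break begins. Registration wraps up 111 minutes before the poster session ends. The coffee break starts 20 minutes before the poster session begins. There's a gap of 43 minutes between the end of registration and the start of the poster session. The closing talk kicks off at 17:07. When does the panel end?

13:39

The poster session ends at 17:07 − 120 min = 15:07.
Registration ends at 15:07 − 111 min = 13:16.
The poster session starts at 13:16 + 43 min = 13:59.
The coffee break starts at 13:59 − 20 min = 13:39.
So the panel ends at 13:39.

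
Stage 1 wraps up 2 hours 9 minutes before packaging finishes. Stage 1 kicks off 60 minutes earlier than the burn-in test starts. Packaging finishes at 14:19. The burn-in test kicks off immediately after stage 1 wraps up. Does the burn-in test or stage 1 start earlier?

Stage 1 ends at 14:19 − 129 min = 12:10.
So the burn-in test starts at 12:10.
Stage 1 starts at 12:10 − 60 min = 11:10.
The burn-in test starts at 12:10 and stage 1 starts at 11:10, so stage 1 is first.

stage 1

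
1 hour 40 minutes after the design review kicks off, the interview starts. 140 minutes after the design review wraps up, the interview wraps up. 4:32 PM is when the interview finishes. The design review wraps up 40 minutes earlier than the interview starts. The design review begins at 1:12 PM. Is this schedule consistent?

Yes

The interview starts at 1:12 PM + 100 min = 2:52 PM.
The design review ends at 2:52 PM − 40 min = 2:12 PM.
The interview ends at 2:12 PM + 140 min = 4:32 PM.
That matches the stated 4:32 PM, so the schedule is consistent.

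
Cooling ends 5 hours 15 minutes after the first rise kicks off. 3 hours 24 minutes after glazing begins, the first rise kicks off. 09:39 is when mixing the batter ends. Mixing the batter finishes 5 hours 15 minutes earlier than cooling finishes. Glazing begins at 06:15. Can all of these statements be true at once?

Yes

The first rise starts at 06:15 + 204 min = 09:39.
Cooling ends at 09:39 + 315 min = 14:54.
Mixing the batter ends at 14:54 − 315 min = 09:39.
That matches the stated 09:39, so the schedule is consistent.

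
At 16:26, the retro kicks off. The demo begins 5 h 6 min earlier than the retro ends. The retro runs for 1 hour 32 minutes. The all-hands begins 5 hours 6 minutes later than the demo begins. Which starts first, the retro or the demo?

The retro ends at 16:26 + 92 min = 17:58.
The demo starts at 17:58 − 306 min = 12:52.
The retro starts at 16:26 and the demo starts at 12:52, so the demo is first.

the demo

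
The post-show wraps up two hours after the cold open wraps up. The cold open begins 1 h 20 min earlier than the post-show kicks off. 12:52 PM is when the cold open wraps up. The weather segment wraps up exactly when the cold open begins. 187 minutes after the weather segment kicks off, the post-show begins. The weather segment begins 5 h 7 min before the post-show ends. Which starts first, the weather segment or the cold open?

the weather segment

The post-show ends at 12:52 PM + 120 min = 2:52 PM.
The weather segment starts at 2:52 PM − 307 min = 9:45 AM.
The post-show starts at 9:45 AM + 187 min = 12:52 PM.
The cold open starts at 12:52 PM − 80 min = 11:32 AM.
The weather segment starts at 9:45 AM and the cold open starts at 11:32 AM, so the weather segment is first.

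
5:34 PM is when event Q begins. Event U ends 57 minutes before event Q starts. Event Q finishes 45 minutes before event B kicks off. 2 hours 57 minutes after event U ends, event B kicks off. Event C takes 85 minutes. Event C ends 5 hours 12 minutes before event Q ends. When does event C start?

12:12 PM

Event U ends at 5:34 PM − 57 min = 4:37 PM.
Event B starts at 4:37 PM + 177 min = 7:34 PM.
Event Q ends at 7:34 PM − 45 min = 6:49 PM.
Event C ends at 6:49 PM − 312 min = 1:37 PM.
Event C starts at 1:37 PM − 85 min = 12:12 PM.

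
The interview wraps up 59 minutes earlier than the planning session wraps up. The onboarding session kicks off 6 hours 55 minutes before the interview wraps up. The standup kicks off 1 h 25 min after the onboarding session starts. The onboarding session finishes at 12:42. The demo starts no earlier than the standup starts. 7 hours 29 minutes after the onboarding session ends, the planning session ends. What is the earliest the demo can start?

The planning session ends at 12:42 + 449 min = 20:11.
The interview ends at 20:11 − 59 min = 19:12.
The onboarding session starts at 19:12 − 415 min = 12:17.
The standup starts at 12:17 + 85 min = 13:42.
The demo is bounded by the standup, so the earliest it can start is 13:42.

13:42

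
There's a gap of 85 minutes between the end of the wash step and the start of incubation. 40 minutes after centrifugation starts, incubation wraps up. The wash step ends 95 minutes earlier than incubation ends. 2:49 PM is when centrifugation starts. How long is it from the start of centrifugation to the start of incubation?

Incubation ends at 2:49 PM + 40 min = 3:29 PM.
The wash step ends at 3:29 PM − 95 min = 1:54 PM.
Incubation starts at 1:54 PM + 85 min = 3:19 PM.
From 2:49 PM to 3:19 PM is 30 minutes.

30 minutes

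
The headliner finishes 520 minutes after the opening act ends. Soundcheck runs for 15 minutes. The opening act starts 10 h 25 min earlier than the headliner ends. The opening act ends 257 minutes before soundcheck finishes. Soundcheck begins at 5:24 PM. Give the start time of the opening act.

Soundcheck ends at 5:24 PM + 15 min = 5:39 PM.
The opening act ends at 5:39 PM − 257 min = 1:22 PM.
The headliner ends at 1:22 PM + 520 min = 10:02 PM.
The opening act starts at 10:02 PM − 625 min = 11:37 AM.

11:37 AM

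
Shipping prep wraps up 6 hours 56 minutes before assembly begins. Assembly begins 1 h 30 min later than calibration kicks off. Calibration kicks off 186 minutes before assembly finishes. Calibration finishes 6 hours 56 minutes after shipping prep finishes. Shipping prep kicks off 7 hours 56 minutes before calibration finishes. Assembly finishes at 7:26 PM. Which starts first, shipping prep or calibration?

shipping prep

Calibration starts at 7:26 PM − 186 min = 4:20 PM.
Assembly starts at 4:20 PM + 90 min = 5:50 PM.
Shipping prep ends at 5:50 PM − 416 min = 10:54 AM.
Calibration ends at 10:54 AM + 416 min = 5:50 PM.
Shipping prep starts at 5:50 PM − 476 min = 9:54 AM.
Shipping prep starts at 9:54 AM and calibration starts at 4:20 PM, so shipping prep is first.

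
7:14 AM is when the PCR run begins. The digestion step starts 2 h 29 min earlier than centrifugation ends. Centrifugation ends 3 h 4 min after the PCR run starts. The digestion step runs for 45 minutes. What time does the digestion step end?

8:34 AM

Centrifugation ends at 7:14 AM + 184 min = 10:18 AM.
The digestion step starts at 10:18 AM − 149 min = 7:49 AM.
The digestion step ends at 7:49 AM + 45 min = 8:34 AM.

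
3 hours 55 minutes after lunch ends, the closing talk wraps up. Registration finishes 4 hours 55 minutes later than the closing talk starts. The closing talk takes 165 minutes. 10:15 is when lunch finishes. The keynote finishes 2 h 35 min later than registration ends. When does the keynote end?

The closing talk ends at 10:15 + 235 min = 14:10.
The closing talk starts at 14:10 − 165 min = 11:25.
Registration ends at 11:25 + 295 min = 16:20.
The keynote ends at 16:20 + 155 min = 18:55.

18:55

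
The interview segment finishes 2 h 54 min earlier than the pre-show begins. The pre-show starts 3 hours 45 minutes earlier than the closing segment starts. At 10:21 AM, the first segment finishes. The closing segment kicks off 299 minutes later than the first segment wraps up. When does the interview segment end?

8:41 AM

The closing segment starts at 10:21 AM + 299 min = 3:20 PM.
The pre-show starts at 3:20 PM − 225 min = 11:35 AM.
The interview segment ends at 11:35 AM − 174 min = 8:41 AM.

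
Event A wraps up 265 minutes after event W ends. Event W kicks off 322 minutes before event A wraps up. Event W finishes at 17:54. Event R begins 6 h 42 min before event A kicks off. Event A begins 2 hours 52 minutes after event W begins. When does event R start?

13:07

Event A ends at 17:54 + 265 min = 22:19.
Event W starts at 22:19 − 322 min = 16:57.
Event A starts at 16:57 + 172 min = 19:49.
Event R starts at 19:49 − 402 min = 13:07.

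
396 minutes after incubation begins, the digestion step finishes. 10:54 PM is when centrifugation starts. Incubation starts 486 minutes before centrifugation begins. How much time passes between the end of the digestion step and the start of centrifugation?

1.5 hours

Incubation starts at 10:54 PM − 486 min = 2:48 PM.
The digestion step ends at 2:48 PM + 396 min = 9:24 PM.
From 9:24 PM to 10:54 PM is 1.5 hours.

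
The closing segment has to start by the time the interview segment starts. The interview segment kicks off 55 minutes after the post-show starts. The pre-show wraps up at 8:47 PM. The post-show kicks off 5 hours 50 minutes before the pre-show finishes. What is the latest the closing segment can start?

The post-show starts at 8:47 PM − 350 min = 2:57 PM.
The interview segment starts at 2:57 PM + 55 min = 3:52 PM.
The closing segment is bounded by the interview segment, so the latest it can start is 3:52 PM.

3:52 PM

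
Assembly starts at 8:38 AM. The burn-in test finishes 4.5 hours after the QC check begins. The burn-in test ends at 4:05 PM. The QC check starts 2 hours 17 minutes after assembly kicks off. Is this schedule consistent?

No

The QC check starts at 8:38 AM + 137 min = 10:55 AM.
The burn-in test ends at 10:55 AM + 270 min = 3:25 PM.
But the burn-in test is also said to end at 4:05 PM — a 40-minute conflict.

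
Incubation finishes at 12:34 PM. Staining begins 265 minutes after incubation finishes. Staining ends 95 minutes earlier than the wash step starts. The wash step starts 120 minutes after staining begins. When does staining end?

5:24 PM

Staining starts at 12:34 PM + 265 min = 4:59 PM.
The wash step starts at 4:59 PM + 120 min = 6:59 PM.
Staining ends at 6:59 PM − 95 min = 5:24 PM.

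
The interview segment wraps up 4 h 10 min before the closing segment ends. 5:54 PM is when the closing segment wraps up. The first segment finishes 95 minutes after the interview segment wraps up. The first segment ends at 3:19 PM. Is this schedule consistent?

The interview segment ends at 5:54 PM − 250 min = 1:44 PM.
The first segment ends at 1:44 PM + 95 min = 3:19 PM.
That matches the stated 3:19 PM, so the schedule is consistent.

Yes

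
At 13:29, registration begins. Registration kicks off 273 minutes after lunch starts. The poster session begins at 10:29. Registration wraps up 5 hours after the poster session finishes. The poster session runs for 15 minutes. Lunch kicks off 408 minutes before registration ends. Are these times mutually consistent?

The poster session ends at 10:29 + 15 min = 10:44.
Registration ends at 10:44 + 300 min = 15:44.
Lunch starts at 15:44 − 408 min = 08:56.
Registration starts at 08:56 + 273 min = 13:29.
That matches the stated 13:29, so the schedule is consistent.

Yes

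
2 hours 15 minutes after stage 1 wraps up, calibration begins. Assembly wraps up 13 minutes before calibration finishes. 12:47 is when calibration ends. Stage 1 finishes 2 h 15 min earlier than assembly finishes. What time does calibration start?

12:34

Assembly ends at 12:47 − 13 min = 12:34.
Stage 1 ends at 12:34 − 135 min = 10:19.
Calibration starts at 10:19 + 135 min = 12:34.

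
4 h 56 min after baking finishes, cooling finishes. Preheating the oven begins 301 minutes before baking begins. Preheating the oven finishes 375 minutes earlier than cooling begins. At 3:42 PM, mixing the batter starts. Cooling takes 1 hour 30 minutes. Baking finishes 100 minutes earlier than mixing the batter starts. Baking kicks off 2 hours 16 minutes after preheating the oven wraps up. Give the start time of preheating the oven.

Baking ends at 3:42 PM − 100 min = 2:02 PM.
Cooling ends at 2:02 PM + 296 min = 6:58 PM.
Cooling starts at 6:58 PM − 90 min = 5:28 PM.
Preheating the oven ends at 5:28 PM − 375 min = 11:13 AM.
Baking starts at 11:13 AM + 136 min = 1:29 PM.
Preheating the oven starts at 1:29 PM − 301 min = 8:28 AM.

8:28 AM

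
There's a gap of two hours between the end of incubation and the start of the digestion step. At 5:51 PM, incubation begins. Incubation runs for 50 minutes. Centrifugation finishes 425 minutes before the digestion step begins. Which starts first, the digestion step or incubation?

incubation

Incubation ends at 5:51 PM + 50 min = 6:41 PM.
The digestion step starts at 6:41 PM + 120 min = 8:41 PM.
The digestion step starts at 8:41 PM and incubation starts at 5:51 PM, so incubation is first.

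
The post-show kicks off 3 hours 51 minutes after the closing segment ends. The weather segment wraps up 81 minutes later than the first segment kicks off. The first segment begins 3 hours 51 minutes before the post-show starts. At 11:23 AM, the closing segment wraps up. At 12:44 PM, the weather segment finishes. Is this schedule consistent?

The post-show starts at 11:23 AM + 231 min = 3:14 PM.
The first segment starts at 3:14 PM − 231 min = 11:23 AM.
The weather segment ends at 11:23 AM + 81 min = 12:44 PM.
That matches the stated 12:44 PM, so the schedule is consistent.

Yes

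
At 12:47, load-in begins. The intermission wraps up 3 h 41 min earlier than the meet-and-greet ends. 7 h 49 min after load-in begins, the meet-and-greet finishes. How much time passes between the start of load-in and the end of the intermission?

The meet-and-greet ends at 12:47 + 469 min = 20:36.
The intermission ends at 20:36 − 221 min = 16:55.
From 12:47 to 16:55 is 248 minutes.

248 minutes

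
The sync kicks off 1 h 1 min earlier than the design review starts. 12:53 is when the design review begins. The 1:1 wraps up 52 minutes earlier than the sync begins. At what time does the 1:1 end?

11:00

The sync starts at 12:53 − 61 min = 11:52.
The 1:1 ends at 11:52 − 52 min = 11:00.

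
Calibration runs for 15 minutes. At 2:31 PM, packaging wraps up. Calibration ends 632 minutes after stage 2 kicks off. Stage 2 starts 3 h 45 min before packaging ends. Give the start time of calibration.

9:03 PM

Stage 2 starts at 2:31 PM − 225 min = 10:46 AM.
Calibration ends at 10:46 AM + 632 min = 9:18 PM.
Calibration starts at 9:18 PM − 15 min = 9:03 PM.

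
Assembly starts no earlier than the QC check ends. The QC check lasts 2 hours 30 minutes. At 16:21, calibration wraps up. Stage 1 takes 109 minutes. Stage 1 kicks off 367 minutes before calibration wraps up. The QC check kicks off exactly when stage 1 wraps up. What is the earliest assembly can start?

14:33

Stage 1 starts at 16:21 − 367 min = 10:14.
Stage 1 ends at 10:14 + 109 min = 12:03.
So the QC check starts at 12:03.
The QC check ends at 12:03 + 150 min = 14:33.
Assembly is bounded by the QC check, so the earliest it can start is 14:33.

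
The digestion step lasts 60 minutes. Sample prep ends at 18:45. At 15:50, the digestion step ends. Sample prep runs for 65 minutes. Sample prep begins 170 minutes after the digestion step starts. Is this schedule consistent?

Yes

The digestion step starts at 15:50 − 60 min = 14:50.
Sample prep starts at 14:50 + 170 min = 17:40.
Sample prep ends at 17:40 + 65 min = 18:45.
That matches the stated 18:45, so the schedule is consistent.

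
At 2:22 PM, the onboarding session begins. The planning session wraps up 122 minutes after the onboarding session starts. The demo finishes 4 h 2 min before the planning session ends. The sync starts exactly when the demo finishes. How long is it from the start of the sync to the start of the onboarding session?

120 minutes

The planning session ends at 2:22 PM + 122 min = 4:24 PM.
The demo ends at 4:24 PM − 242 min = 12:22 PM.
So the sync starts at 12:22 PM.
From 12:22 PM to 2:22 PM is 120 minutes.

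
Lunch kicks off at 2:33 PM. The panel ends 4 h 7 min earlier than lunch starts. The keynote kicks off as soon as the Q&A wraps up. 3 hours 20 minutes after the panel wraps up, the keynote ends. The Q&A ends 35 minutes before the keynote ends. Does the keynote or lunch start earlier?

the keynote

The panel ends at 2:33 PM − 247 min = 10:26 AM.
The keynote ends at 10:26 AM + 200 min = 1:46 PM.
The Q&A ends at 1:46 PM − 35 min = 1:11 PM.
So the keynote starts at 1:11 PM.
The keynote starts at 1:11 PM and lunch starts at 2:33 PM, so the keynote is first.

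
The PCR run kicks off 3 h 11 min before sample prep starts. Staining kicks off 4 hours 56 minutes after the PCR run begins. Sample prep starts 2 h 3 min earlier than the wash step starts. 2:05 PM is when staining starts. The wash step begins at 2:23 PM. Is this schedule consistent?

Sample prep starts at 2:23 PM − 123 min = 12:20 PM.
The PCR run starts at 12:20 PM − 191 min = 9:09 AM.
Staining starts at 9:09 AM + 296 min = 2:05 PM.
That matches the stated 2:05 PM, so the schedule is consistent.

Yes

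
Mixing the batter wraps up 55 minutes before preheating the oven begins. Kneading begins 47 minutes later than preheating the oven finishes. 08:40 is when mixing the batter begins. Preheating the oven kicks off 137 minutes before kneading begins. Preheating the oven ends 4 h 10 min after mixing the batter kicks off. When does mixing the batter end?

10:25

Preheating the oven ends at 08:40 + 250 min = 12:50.
Kneading starts at 12:50 + 47 min = 13:37.
Preheating the oven starts at 13:37 − 137 min = 11:20.
Mixing the batter ends at 11:20 − 55 min = 10:25.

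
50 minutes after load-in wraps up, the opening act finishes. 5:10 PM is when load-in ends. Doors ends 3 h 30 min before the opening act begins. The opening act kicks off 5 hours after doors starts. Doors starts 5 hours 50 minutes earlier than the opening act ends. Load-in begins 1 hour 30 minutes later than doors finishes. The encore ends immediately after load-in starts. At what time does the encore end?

The opening act ends at 5:10 PM + 50 min = 6:00 PM.
Doors starts at 6:00 PM − 350 min = 12:10 PM.
The opening act starts at 12:10 PM + 300 min = 5:10 PM.
Doors ends at 5:10 PM − 210 min = 1:40 PM.
Load-in starts at 1:40 PM + 90 min = 3:10 PM.
So the encore ends at 3:10 PM.

3:10 PM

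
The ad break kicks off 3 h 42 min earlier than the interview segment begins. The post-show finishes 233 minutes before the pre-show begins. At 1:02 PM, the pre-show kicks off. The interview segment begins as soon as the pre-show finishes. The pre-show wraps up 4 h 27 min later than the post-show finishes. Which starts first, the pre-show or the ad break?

The post-show ends at 1:02 PM − 233 min = 9:09 AM.
The pre-show ends at 9:09 AM + 267 min = 1:36 PM.
So the interview segment starts at 1:36 PM.
The ad break starts at 1:36 PM − 222 min = 9:54 AM.
The pre-show starts at 1:02 PM and the ad break starts at 9:54 AM, so the ad break is first.

the ad break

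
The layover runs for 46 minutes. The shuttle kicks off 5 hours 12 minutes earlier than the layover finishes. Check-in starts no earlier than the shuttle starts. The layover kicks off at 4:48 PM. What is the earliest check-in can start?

The layover ends at 4:48 PM + 46 min = 5:34 PM.
The shuttle starts at 5:34 PM − 312 min = 12:22 PM.
Check-in is bounded by the shuttle, so the earliest it can start is 12:22 PM.

12:22 PM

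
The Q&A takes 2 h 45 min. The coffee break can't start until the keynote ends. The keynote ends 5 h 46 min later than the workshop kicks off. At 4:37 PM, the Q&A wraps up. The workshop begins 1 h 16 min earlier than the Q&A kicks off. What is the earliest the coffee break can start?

6:22 PM

The Q&A starts at 4:37 PM − 165 min = 1:52 PM.
The workshop starts at 1:52 PM − 76 min = 12:36 PM.
The keynote ends at 12:36 PM + 346 min = 6:22 PM.
The coffee break is bounded by the keynote, so the earliest it can start is 6:22 PM.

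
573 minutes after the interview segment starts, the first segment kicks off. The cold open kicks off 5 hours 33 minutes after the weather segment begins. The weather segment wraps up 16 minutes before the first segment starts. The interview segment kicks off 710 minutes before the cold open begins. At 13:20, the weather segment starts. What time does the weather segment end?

16:20

The cold open starts at 13:20 + 333 min = 18:53.
The interview segment starts at 18:53 − 710 min = 07:03.
The first segment starts at 07:03 + 573 min = 16:36.
The weather segment ends at 16:36 − 16 min = 16:20.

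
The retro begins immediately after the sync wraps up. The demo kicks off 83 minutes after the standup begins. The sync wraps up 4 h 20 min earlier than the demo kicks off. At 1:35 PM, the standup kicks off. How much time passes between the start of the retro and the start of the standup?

2 hours 57 minutes

The demo starts at 1:35 PM + 83 min = 2:58 PM.
The sync ends at 2:58 PM − 260 min = 10:38 AM.
So the retro starts at 10:38 AM.
From 10:38 AM to 1:35 PM is 2 hours 57 minutes.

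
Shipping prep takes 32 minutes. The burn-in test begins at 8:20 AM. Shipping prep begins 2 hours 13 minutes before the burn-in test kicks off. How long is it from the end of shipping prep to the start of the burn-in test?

Shipping prep starts at 8:20 AM − 133 min = 6:07 AM.
Shipping prep ends at 6:07 AM + 32 min = 6:39 AM.
From 6:39 AM to 8:20 AM is 101 minutes.

101 minutes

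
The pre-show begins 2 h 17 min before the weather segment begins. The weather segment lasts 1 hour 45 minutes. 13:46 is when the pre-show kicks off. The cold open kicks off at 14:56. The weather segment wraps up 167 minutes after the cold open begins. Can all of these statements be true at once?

The weather segment ends at 14:56 + 167 min = 17:43.
The weather segment starts at 17:43 − 105 min = 15:58.
The pre-show starts at 15:58 − 137 min = 13:41.
But the pre-show is also said to start at 13:46 — a 5-minute conflict.

No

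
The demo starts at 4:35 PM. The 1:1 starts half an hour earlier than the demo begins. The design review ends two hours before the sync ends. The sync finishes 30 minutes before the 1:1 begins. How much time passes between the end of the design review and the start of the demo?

The 1:1 starts at 4:35 PM − 30 min = 4:05 PM.
The sync ends at 4:05 PM − 30 min = 3:35 PM.
The design review ends at 3:35 PM − 120 min = 1:35 PM.
From 1:35 PM to 4:35 PM is 180 minutes.

180 minutes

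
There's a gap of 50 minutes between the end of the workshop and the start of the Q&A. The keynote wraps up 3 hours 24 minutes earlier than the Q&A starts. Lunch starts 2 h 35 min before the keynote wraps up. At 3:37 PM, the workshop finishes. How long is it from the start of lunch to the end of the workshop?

The Q&A starts at 3:37 PM + 50 min = 4:27 PM.
The keynote ends at 4:27 PM − 204 min = 1:03 PM.
Lunch starts at 1:03 PM − 155 min = 10:28 AM.
From 10:28 AM to 3:37 PM is 309 minutes.

309 minutes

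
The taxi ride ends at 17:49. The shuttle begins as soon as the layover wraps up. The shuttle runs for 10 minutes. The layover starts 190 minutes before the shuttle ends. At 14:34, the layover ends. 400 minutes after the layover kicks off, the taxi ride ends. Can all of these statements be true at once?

No

The shuttle starts at 14:34.
The shuttle ends at 14:34 + 10 min = 14:44.
The layover starts at 14:44 − 190 min = 11:34.
The taxi ride ends at 11:34 + 400 min = 18:14.
But the taxi ride is also said to end at 17:49 — a 25-minute conflict.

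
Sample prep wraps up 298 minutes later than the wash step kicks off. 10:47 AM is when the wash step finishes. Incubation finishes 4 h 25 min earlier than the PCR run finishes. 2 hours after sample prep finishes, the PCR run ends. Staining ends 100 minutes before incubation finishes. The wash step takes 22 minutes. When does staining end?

The wash step starts at 10:47 AM − 22 min = 10:25 AM.
Sample prep ends at 10:25 AM + 298 min = 3:23 PM.
The PCR run ends at 3:23 PM + 120 min = 5:23 PM.
Incubation ends at 5:23 PM − 265 min = 12:58 PM.
Staining ends at 12:58 PM − 100 min = 11:18 AM.

11:18 AM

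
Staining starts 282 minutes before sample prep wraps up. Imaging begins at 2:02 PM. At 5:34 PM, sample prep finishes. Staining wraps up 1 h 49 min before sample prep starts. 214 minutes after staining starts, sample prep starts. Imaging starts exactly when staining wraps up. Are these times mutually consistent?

No

Staining starts at 5:34 PM − 282 min = 12:52 PM.
Sample prep starts at 12:52 PM + 214 min = 4:26 PM.
Staining ends at 4:26 PM − 109 min = 2:37 PM.
So imaging starts at 2:37 PM.
But imaging is also said to start at 2:02 PM — a 35-minute conflict.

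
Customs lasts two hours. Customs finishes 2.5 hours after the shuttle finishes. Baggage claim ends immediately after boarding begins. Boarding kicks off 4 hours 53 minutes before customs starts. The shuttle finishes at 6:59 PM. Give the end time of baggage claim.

2:36 PM

Customs ends at 6:59 PM + 150 min = 9:29 PM.
Customs starts at 9:29 PM − 120 min = 7:29 PM.
Boarding starts at 7:29 PM − 293 min = 2:36 PM.
So baggage claim ends at 2:36 PM.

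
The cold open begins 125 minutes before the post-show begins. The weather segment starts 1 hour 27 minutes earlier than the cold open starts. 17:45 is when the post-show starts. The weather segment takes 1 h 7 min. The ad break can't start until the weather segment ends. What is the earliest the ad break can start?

15:20

The cold open starts at 17:45 − 125 min = 15:40.
The weather segment starts at 15:40 − 87 min = 14:13.
The weather segment ends at 14:13 + 67 min = 15:20.
The ad break is bounded by the weather segment, so the earliest it can start is 15:20.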